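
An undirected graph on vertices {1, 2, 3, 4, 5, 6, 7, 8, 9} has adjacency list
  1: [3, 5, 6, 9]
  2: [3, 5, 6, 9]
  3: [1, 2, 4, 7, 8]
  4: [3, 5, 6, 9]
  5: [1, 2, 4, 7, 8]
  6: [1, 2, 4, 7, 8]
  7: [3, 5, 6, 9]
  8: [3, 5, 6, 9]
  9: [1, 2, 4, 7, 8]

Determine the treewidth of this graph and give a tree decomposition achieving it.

Each bag holds 5 vertices, so the decomposition has width 4, which upper-bounds the treewidth. For the lower bound: the 5 vertex sets {1,5}, {4,9}, {6,7}, {3}, {2} are disjoint, each induces a connected subgraph, and every pair is joined by at least one edge of G. Contracting each set to a single vertex therefore yields K_{5} as a minor, and since treewidth is minor-monotone, tw(G) ≥ tw(K_{5}) = 4. Therefore the treewidth is 4.

Treewidth 4.
One optimal decomposition is:
Bags: B1 = {1, 3, 5, 6, 9}  B2 = {3, 4, 5, 6, 9}  B3 = {3, 5, 6, 7, 9}  B4 = {2, 3, 5, 6, 9}  B5 = {3, 5, 6, 8, 9}
Tree: B1–B2, B2–B3, B3–B4, B4–B5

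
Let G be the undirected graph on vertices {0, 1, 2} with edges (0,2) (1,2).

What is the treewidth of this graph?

A width-1 tree decomposition is:
Bags: B1 = {1, 2}  B2 = {0, 2}
Tree: B1–B2
The largest bag has 2 vertices, giving width 1; this decomposition certifies tw(G) ≤ 1. Since G has at least one edge (e.g. 2–1), it is not an edgeless graph, so tw(G) ≥ 1. The upper and lower bounds meet at 1, so that is the treewidth.

1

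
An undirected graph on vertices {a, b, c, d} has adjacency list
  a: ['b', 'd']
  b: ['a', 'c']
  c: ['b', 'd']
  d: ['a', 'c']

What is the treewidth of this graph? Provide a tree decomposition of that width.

Every bag has size at most 3, so the width is 3 − 1 = 2 and tw(G) ≤ 2. For the lower bound, G contains the cycle b–c–d–a–b, so G is not a forest; only forests have treewidth ≤ 1, hence tw(G) ≥ 2. Combining the bounds, tw(G) = 2.

Treewidth 2.
One optimal decomposition is:
Bags: B1 = {b, c, d}  B2 = {a, b, d}
Tree: B1–B2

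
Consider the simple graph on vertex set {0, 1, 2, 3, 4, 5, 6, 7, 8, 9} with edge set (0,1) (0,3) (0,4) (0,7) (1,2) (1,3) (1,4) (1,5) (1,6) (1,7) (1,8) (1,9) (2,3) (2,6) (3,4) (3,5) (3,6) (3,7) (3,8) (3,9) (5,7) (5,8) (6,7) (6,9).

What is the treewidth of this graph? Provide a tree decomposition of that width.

Treewidth 3.
Bags: B1 = {1, 3, 5, 7}  B2 = {1, 3, 5, 8}  B3 = {1, 3, 6, 7}  B4 = {0, 1, 3, 7}  B5 = {1, 3, 6, 9}  B6 = {0, 1, 3, 4}  B7 = {1, 2, 3, 6}
Tree: B1–B2, B1–B3, B1–B4, B3–B5, B4–B6, B3–B7

Each bag holds 4 vertices, so the decomposition has width 3, which upper-bounds the treewidth. Conversely, {0, 1, 3, 4} is a clique of size 4, and the vertices of any clique must share a bag in every tree decomposition; so some bag has ≥ 4 vertices and tw(G) ≥ 3. Hence tw(G) = 3 exactly.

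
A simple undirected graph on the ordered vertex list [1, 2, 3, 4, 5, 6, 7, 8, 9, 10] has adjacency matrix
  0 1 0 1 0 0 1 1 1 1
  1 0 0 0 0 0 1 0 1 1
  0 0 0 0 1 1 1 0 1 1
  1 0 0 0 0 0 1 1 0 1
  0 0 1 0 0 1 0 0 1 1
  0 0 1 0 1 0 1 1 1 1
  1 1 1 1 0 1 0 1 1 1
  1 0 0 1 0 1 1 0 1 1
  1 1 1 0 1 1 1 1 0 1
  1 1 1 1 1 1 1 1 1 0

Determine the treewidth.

A width-4 tree decomposition is:
Bags: B1 = {1, 7, 8, 9, 10}  B2 = {1, 4, 7, 8, 10}  B3 = {6, 7, 8, 9, 10}  B4 = {3, 6, 7, 9, 10}  B5 = {3, 5, 6, 9, 10}  B6 = {1, 2, 7, 9, 10}
Tree: B1–B2, B1–B3, B3–B4, B4–B5, B1–B6
Each bag holds 5 vertices, so the decomposition has width 4, which upper-bounds the treewidth. For the lower bound, the 5 vertices {3, 5, 6, 9, 10} are pairwise adjacent, and any tree decomposition puts a clique entirely inside one bag — forcing width ≥ 4. Therefore the treewidth is 4.

4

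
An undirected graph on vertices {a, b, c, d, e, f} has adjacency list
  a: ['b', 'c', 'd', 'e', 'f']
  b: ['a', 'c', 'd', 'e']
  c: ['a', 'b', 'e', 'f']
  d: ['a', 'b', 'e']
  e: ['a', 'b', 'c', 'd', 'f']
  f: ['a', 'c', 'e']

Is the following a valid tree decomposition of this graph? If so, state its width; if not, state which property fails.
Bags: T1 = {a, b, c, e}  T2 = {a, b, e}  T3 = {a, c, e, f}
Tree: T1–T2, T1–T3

A tree decomposition must satisfy three properties: every vertex lies in some bag; for every edge, both endpoints lie together in some bag; and for every vertex, the bags containing it form a connected subtree. Here vertex d appears in no bag, so the decomposition is invalid.

No — vertex d appears in no bag.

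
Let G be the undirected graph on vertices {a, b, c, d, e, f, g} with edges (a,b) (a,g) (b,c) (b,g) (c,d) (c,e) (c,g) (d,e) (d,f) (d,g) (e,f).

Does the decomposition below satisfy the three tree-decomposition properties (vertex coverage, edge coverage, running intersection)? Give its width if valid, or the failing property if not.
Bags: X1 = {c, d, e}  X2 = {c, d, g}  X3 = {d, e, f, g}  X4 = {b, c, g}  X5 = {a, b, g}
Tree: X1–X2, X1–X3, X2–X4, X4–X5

A tree decomposition must satisfy three properties: every vertex lies in some bag; for every edge, both endpoints lie together in some bag; and for every vertex, the bags containing it form a connected subtree. Here bags containing vertex g are not connected in the tree, so the decomposition is invalid.

No — bags containing vertex g are not connected in the tree.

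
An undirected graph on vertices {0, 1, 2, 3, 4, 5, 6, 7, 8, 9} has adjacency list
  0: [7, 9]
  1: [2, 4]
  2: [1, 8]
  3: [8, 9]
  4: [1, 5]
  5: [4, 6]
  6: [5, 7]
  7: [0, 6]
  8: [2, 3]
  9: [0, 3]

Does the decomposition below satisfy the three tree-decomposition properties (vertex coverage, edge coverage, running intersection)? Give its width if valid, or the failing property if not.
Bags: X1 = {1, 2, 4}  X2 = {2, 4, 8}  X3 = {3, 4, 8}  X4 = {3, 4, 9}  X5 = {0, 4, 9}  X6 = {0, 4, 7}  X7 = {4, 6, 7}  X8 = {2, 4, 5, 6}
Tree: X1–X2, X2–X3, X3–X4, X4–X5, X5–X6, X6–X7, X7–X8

A tree decomposition must satisfy three properties: every vertex lies in some bag; for every edge, both endpoints lie together in some bag; and for every vertex, the bags containing it form a connected subtree. Here bags containing vertex 2 are not connected in the tree, so the decomposition is invalid.

No — bags containing vertex 2 are not connected in the tree.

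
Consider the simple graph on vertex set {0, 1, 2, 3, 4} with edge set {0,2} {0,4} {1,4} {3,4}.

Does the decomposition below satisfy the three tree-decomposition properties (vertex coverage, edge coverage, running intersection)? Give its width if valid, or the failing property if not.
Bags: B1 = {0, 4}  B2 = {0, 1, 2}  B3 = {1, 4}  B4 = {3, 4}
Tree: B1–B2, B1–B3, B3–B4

A tree decomposition must satisfy three properties: every vertex lies in some bag; for every edge, both endpoints lie together in some bag; and for every vertex, the bags containing it form a connected subtree. Here bags containing vertex 1 are not connected in the tree, so the decomposition is invalid.

No — bags containing vertex 1 are not connected in the tree.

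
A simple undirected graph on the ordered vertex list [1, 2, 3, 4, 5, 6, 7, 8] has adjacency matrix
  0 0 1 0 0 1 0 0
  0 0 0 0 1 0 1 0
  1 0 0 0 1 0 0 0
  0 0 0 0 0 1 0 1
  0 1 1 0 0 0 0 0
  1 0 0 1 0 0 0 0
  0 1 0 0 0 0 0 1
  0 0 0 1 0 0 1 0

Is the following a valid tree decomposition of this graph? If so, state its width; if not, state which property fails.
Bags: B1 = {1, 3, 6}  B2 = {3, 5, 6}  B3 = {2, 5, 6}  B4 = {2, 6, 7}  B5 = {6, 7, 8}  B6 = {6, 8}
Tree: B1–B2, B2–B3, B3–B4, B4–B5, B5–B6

A tree decomposition must satisfy three properties: every vertex lies in some bag; for every edge, both endpoints lie together in some bag; and for every vertex, the bags containing it form a connected subtree. Here vertex 4 appears in no bag, so the decomposition is invalid.

No — vertex 4 appears in no bag.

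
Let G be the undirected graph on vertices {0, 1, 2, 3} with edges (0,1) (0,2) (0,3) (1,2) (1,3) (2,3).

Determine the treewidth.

A width-3 tree decomposition is:
Bags: B1 = {0, 1, 2, 3}
Tree: (single bag)
With just one bag of size 4, the width is 4 − 1 = 3, so tw(G) ≤ 3. For the lower bound, the 4 vertices {0, 1, 2, 3} are pairwise adjacent, and any tree decomposition puts a clique entirely inside one bag — forcing width ≥ 3. The upper and lower bounds meet at 3, so that is the treewidth.

3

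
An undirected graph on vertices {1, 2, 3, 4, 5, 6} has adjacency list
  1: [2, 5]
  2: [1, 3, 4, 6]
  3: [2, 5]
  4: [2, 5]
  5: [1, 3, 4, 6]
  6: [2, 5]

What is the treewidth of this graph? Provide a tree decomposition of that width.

Treewidth 2.
Bags: B1 = {2, 3, 5}  B2 = {2, 5, 6}  B3 = {2, 4, 5}  B4 = {1, 2, 5}
Tree: B1–B2, B2–B3, B3–B4

Every bag has size at most 3, so the width is 3 − 1 = 2 and tw(G) ≤ 2. Since 5–3–2–6–5 is a cycle in G, G is not acyclic. Forests are exactly the graphs of treewidth ≤ 1, so tw(G) ≥ 2. Combining the bounds, tw(G) = 2.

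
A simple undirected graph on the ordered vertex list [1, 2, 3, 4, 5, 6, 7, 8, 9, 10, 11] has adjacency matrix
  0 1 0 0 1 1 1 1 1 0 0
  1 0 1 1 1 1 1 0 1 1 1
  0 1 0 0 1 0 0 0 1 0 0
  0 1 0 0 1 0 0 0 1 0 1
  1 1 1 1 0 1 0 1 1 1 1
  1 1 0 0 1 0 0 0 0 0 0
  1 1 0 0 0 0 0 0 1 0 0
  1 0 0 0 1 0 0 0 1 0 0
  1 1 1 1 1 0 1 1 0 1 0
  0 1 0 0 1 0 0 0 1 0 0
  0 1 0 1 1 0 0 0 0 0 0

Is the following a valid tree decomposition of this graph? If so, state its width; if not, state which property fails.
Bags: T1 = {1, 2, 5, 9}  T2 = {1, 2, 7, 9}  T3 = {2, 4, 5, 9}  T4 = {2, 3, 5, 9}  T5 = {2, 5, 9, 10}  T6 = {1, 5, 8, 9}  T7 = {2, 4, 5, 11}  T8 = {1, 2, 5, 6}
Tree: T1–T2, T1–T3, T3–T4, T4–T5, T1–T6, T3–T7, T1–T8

Yes; width 3.

Checking the three conditions: (i) the bags cover all of {1, 2, 3, 4, 5, 6, 7, 8, 9, 10, 11}; (ii) for each edge, some bag contains both endpoints; (iii) the bags containing any fixed vertex form a subtree. All hold, so the decomposition is valid with width 4 − 1 = 3.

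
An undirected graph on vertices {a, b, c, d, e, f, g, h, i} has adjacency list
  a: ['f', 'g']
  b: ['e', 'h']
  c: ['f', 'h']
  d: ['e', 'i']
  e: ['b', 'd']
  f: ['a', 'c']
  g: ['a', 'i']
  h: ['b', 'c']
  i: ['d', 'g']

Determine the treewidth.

A width-2 tree decomposition is:
Bags: B1 = {d, e, i}  B2 = {e, g, i}  B3 = {a, e, g}  B4 = {a, e, f}  B5 = {c, e, f}  B6 = {c, e, h}  B7 = {b, e, h}
Tree: B1–B2, B2–B3, B3–B4, B4–B5, B5–B6, B6–B7
Each bag holds 3 vertices, so the decomposition has width 2, which upper-bounds the treewidth. For the lower bound, G contains the cycle e–d–i–g–a–f–c–h–b–e, so G is not a forest; only forests have treewidth ≤ 1, hence tw(G) ≥ 2. Combining the bounds, tw(G) = 2.

2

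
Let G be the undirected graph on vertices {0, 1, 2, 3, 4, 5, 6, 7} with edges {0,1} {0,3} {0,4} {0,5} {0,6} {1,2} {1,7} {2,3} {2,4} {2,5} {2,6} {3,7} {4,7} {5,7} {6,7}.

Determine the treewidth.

A width-3 tree decomposition is:
Bags: B1 = {0, 2, 4, 7}  B2 = {0, 2, 3, 7}  B3 = {0, 2, 6, 7}  B4 = {0, 1, 2, 7}  B5 = {0, 2, 5, 7}
Tree: B1–B2, B2–B3, B3–B4, B4–B5
Each bag holds 4 vertices, so the decomposition has width 3, which upper-bounds the treewidth. For the lower bound: the 4 vertex sets {2,4}, {3,7}, {0}, {6} are disjoint, each induces a connected subgraph, and every pair is joined by at least one edge of G. Contracting each set to a single vertex therefore yields K_{4} as a minor, and since treewidth is minor-monotone, tw(G) ≥ tw(K_{4}) = 3. The upper and lower bounds meet at 3, so that is the treewidth.

3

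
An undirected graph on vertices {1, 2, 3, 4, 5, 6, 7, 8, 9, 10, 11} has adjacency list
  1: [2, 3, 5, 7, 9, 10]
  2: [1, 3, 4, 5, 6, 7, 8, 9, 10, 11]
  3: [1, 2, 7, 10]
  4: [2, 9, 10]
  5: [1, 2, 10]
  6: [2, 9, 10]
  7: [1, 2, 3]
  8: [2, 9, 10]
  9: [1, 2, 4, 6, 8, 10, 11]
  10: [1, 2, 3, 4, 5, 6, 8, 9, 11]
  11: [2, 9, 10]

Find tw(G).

3

A width-3 tree decomposition is:
Bags: B1 = {1, 2, 3, 10}  B2 = {1, 2, 9, 10}  B3 = {2, 9, 10, 11}  B4 = {2, 8, 9, 10}  B5 = {1, 2, 3, 7}  B6 = {1, 2, 5, 10}  B7 = {2, 4, 9, 10}  B8 = {2, 6, 9, 10}
Tree: B1–B2, B2–B3, B3–B4, B1–B5, B2–B6, B4–B7, B2–B8
Every bag has size at most 4, so the width is 4 − 1 = 3 and tw(G) ≤ 3. On the other hand G contains the 4-clique {1, 2, 9, 10}. A clique must lie in a single bag of any decomposition, so no decomposition can have width below 3. Combining the bounds, tw(G) = 3.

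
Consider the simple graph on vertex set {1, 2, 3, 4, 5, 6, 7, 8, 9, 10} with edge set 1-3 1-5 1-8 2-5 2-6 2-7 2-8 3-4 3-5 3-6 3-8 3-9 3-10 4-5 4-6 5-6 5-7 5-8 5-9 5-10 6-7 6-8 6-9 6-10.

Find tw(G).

A width-3 tree decomposition is:
Bags: B1 = {3, 5, 6, 10}  B2 = {3, 5, 6, 8}  B3 = {2, 5, 6, 8}  B4 = {2, 5, 6, 7}  B5 = {3, 5, 6, 9}  B6 = {3, 4, 5, 6}  B7 = {1, 3, 5, 8}
Tree: B1–B2, B2–B3, B3–B4, B1–B5, B1–B6, B2–B7
Each bag holds 4 vertices, so the decomposition has width 3, which upper-bounds the treewidth. For the lower bound, the 4 vertices {1, 3, 5, 8} are pairwise adjacent, and any tree decomposition puts a clique entirely inside one bag — forcing width ≥ 3. The upper and lower bounds meet at 3, so that is the treewidth.

3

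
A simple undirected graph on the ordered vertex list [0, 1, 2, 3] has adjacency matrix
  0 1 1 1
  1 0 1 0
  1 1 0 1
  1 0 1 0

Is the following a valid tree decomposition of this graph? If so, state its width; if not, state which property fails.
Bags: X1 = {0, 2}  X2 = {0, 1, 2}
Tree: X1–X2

A tree decomposition must satisfy three properties: every vertex lies in some bag; for every edge, both endpoints lie together in some bag; and for every vertex, the bags containing it form a connected subtree. Here vertex 3 appears in no bag, so the decomposition is invalid.

No — vertex 3 appears in no bag.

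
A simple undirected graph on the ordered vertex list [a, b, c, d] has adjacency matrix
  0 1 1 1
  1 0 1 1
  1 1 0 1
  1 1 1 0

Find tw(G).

A width-3 tree decomposition is:
Bags: B1 = {a, b, c, d}
Tree: (single bag)
A single bag containing all 4 vertices is trivially a valid decomposition of width 3. For the lower bound, the 4 vertices {a, b, c, d} are pairwise adjacent, and any tree decomposition puts a clique entirely inside one bag — forcing width ≥ 3. The upper and lower bounds meet at 3, so that is the treewidth.

3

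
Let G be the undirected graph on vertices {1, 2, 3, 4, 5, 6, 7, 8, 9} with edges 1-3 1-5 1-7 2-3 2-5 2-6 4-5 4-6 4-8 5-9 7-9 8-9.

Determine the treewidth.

A width-3 tree decomposition is:
Bags: B1 = {1, 2, 3, 7}  B2 = {1, 2, 5, 7}  B3 = {2, 5, 7, 9}  B4 = {2, 5, 6, 9}  B5 = {4, 5, 6, 9}  B6 = {4, 6, 8, 9}
Tree: B1–B2, B2–B3, B3–B4, B4–B5, B5–B6
Each bag holds 4 vertices, so the decomposition has width 3, which upper-bounds the treewidth. For the lower bound: the 4 vertex sets {1,3,7}, {2}, {5}, {4,6,8,9} are disjoint, each induces a connected subgraph, and every pair is joined by at least one edge of G. Contracting each set to a single vertex therefore yields K_{4} as a minor, and since treewidth is minor-monotone, tw(G) ≥ tw(K_{4}) = 3. Therefore the treewidth is 3.

3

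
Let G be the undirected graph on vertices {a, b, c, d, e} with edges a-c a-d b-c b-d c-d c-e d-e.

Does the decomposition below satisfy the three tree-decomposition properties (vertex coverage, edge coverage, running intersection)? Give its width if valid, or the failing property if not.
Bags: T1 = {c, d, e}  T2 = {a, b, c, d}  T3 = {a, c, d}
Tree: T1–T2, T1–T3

No — bags containing vertex a are not connected in the tree.

A tree decomposition must satisfy three properties: every vertex lies in some bag; for every edge, both endpoints lie together in some bag; and for every vertex, the bags containing it form a connected subtree. Here bags containing vertex a are not connected in the tree, so the decomposition is invalid.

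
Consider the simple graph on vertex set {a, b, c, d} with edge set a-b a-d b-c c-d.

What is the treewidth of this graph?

2

A width-2 tree decomposition is:
Bags: B1 = {b, c, d}  B2 = {a, b, d}
Tree: B1–B2
Each bag holds 3 vertices, so the decomposition has width 2, which upper-bounds the treewidth. For the lower bound, G contains the cycle d–c–b–a–d, so G is not a forest; only forests have treewidth ≤ 1, hence tw(G) ≥ 2. Combining the bounds, tw(G) = 2.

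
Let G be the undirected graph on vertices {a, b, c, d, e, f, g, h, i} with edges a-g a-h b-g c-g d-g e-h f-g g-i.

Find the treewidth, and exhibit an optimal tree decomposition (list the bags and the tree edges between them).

Every bag has size at most 2, so the width is 2 − 1 = 1 and tw(G) ≤ 1. Any graph with an edge has treewidth ≥ 1, and G has the edge g–c. Therefore the treewidth is 1.

Treewidth 1.
Bags: B1 = {c, g}  B2 = {a, g}  B3 = {b, g}  B4 = {d, g}  B5 = {g, i}  B6 = {f, g}  B7 = {a, h}  B8 = {e, h}
Tree: B1–B2, B1–B3, B2–B4, B2–B5, B1–B6, B2–B7, B7–B8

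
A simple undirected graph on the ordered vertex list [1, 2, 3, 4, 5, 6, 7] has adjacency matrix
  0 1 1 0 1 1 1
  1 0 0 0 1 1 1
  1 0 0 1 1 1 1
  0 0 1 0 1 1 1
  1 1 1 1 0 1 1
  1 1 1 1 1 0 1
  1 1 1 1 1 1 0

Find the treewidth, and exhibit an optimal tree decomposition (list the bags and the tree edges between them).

Treewidth 4.
One optimal decomposition is:
Bags: B1 = {1, 2, 5, 6, 7}  B2 = {1, 3, 5, 6, 7}  B3 = {3, 4, 5, 6, 7}
Tree: B1–B2, B2–B3

The largest bag has 5 vertices, giving width 4; this decomposition certifies tw(G) ≤ 4. Conversely, {1, 2, 5, 6, 7} is a clique of size 5, and the vertices of any clique must share a bag in every tree decomposition; so some bag has ≥ 5 vertices and tw(G) ≥ 4. The upper and lower bounds meet at 4, so that is the treewidth.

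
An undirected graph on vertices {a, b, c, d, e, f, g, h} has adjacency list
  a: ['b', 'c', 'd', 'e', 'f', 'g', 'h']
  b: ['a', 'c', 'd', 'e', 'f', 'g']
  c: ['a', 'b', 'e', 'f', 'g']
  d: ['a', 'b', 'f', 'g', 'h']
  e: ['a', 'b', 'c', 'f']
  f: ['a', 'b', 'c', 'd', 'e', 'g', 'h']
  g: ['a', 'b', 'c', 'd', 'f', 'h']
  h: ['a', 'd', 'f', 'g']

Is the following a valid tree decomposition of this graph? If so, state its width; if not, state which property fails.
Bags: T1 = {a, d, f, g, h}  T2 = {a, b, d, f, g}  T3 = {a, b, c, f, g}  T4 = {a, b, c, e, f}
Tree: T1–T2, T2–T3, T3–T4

Yes; width 4.

Checking the three conditions: (i) the bags cover all of {a, b, c, d, e, f, g, h}; (ii) for each edge, some bag contains both endpoints; (iii) the bags containing any fixed vertex form a subtree. All hold, so the decomposition is valid with width 5 − 1 = 4.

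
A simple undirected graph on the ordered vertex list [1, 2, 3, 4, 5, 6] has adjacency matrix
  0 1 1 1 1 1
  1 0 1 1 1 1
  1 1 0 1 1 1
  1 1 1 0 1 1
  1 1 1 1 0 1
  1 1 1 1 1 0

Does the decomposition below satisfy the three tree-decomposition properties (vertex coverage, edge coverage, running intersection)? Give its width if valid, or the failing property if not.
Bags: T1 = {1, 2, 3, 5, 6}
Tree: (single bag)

A tree decomposition must satisfy three properties: every vertex lies in some bag; for every edge, both endpoints lie together in some bag; and for every vertex, the bags containing it form a connected subtree. Here vertex 4 appears in no bag, so the decomposition is invalid.

No — vertex 4 appears in no bag.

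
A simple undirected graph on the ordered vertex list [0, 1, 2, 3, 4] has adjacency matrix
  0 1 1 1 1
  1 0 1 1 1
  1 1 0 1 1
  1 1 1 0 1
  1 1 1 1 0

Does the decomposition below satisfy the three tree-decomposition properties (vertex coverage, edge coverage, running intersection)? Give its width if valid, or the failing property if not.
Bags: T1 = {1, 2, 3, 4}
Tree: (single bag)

No — vertex 0 appears in no bag.

A tree decomposition must satisfy three properties: every vertex lies in some bag; for every edge, both endpoints lie together in some bag; and for every vertex, the bags containing it form a connected subtree. Here vertex 0 appears in no bag, so the decomposition is invalid.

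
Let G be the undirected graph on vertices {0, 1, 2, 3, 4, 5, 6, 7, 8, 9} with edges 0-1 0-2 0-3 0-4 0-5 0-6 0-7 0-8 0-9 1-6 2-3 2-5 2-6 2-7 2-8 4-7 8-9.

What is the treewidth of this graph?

2

A width-2 tree decomposition is:
Bags: B1 = {0, 2, 8}  B2 = {0, 2, 5}  B3 = {0, 2, 6}  B4 = {0, 2, 3}  B5 = {0, 1, 6}  B6 = {0, 2, 7}  B7 = {0, 8, 9}  B8 = {0, 4, 7}
Tree: B1–B2, B2–B3, B2–B4, B3–B5, B2–B6, B1–B7, B6–B8
Every bag has size at most 3, so the width is 3 − 1 = 2 and tw(G) ≤ 2. Conversely, {0, 1, 6} is a clique of size 3, and the vertices of any clique must share a bag in every tree decomposition; so some bag has ≥ 3 vertices and tw(G) ≥ 2. The upper and lower bounds meet at 2, so that is the treewidth.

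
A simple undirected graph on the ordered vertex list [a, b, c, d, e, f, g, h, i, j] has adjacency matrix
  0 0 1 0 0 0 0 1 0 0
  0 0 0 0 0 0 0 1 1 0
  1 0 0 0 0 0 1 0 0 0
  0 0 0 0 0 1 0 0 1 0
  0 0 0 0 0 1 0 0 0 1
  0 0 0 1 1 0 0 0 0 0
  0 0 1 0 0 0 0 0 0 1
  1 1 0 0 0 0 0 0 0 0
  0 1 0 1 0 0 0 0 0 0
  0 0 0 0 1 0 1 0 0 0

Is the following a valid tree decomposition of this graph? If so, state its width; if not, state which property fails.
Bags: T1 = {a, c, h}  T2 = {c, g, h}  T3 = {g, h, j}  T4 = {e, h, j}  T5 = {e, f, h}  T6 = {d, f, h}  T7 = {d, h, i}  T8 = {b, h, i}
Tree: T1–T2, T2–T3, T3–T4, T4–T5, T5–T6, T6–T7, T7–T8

Every vertex of G appears in some bag (union = {a, b, c, d, e, f, g, h, i, j}); every edge is covered by a bag; and for each vertex v the set of bags containing v is connected in the bag tree. The decomposition is therefore valid. The largest bag has 3 vertices, so the width is 2.

Yes; width 2.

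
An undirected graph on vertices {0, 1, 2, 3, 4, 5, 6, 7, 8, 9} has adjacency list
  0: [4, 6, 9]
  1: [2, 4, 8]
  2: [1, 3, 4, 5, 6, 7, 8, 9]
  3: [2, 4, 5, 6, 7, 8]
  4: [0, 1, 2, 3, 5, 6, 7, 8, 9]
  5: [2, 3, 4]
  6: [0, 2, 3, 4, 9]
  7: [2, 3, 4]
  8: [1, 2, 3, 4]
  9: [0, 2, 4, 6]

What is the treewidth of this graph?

A width-3 tree decomposition is:
Bags: B1 = {2, 3, 4, 8}  B2 = {2, 3, 4, 6}  B3 = {2, 3, 4, 7}  B4 = {2, 3, 4, 5}  B5 = {2, 4, 6, 9}  B6 = {1, 2, 4, 8}  B7 = {0, 4, 6, 9}
Tree: B1–B2, B1–B3, B2–B4, B2–B5, B1–B6, B5–B7
Each bag holds 4 vertices, so the decomposition has width 3, which upper-bounds the treewidth. For the lower bound, the 4 vertices {0, 4, 6, 9} are pairwise adjacent, and any tree decomposition puts a clique entirely inside one bag — forcing width ≥ 3. Combining the bounds, tw(G) = 3.

3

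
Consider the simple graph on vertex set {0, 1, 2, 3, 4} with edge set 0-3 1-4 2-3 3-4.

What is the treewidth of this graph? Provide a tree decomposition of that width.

Every bag has size at most 2, so the width is 2 − 1 = 1 and tw(G) ≤ 1. Any graph with an edge has treewidth ≥ 1, and G has the edge 3–4. Combining the bounds, tw(G) = 1.

Treewidth 1.
One optimal decomposition is:
Bags: B1 = {3, 4}  B2 = {1, 4}  B3 = {2, 3}  B4 = {0, 3}
Tree: B1–B2, B1–B3, B3–B4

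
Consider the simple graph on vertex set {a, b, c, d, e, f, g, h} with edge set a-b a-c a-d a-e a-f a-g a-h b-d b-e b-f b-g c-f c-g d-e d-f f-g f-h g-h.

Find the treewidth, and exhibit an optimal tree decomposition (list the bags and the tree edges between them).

Treewidth 3.
Bags: B1 = {a, b, f, g}  B2 = {a, b, d, f}  B3 = {a, c, f, g}  B4 = {a, f, g, h}  B5 = {a, b, d, e}
Tree: B1–B2, B1–B3, B1–B4, B2–B5

Every bag has size at most 4, so the width is 4 − 1 = 3 and tw(G) ≤ 3. For the lower bound, the 4 vertices {a, b, d, e} are pairwise adjacent, and any tree decomposition puts a clique entirely inside one bag — forcing width ≥ 3. Therefore the treewidth is 3.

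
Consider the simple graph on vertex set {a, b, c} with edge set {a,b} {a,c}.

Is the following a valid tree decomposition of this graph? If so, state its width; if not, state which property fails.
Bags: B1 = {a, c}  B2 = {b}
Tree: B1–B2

No — edge (a,b) lies in no bag.

A tree decomposition must satisfy three properties: every vertex lies in some bag; for every edge, both endpoints lie together in some bag; and for every vertex, the bags containing it form a connected subtree. Here edge (a,b) lies in no bag, so the decomposition is invalid.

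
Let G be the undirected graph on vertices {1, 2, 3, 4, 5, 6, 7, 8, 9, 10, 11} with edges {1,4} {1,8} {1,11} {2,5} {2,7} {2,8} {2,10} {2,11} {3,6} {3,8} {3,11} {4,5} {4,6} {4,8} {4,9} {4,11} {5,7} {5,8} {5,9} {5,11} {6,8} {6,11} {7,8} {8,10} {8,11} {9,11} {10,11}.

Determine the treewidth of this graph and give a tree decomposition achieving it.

Each bag holds 4 vertices, so the decomposition has width 3, which upper-bounds the treewidth. Conversely, {2, 8, 10, 11} is a clique of size 4, and the vertices of any clique must share a bag in every tree decomposition; so some bag has ≥ 4 vertices and tw(G) ≥ 3. Hence tw(G) = 3 exactly.

Treewidth 3.
One optimal decomposition is:
Bags: B1 = {4, 5, 8, 11}  B2 = {2, 5, 8, 11}  B3 = {4, 5, 9, 11}  B4 = {1, 4, 8, 11}  B5 = {4, 6, 8, 11}  B6 = {3, 6, 8, 11}  B7 = {2, 8, 10, 11}  B8 = {2, 5, 7, 8}
Tree: B1–B2, B1–B3, B1–B4, B1–B5, B5–B6, B2–B7, B2–B8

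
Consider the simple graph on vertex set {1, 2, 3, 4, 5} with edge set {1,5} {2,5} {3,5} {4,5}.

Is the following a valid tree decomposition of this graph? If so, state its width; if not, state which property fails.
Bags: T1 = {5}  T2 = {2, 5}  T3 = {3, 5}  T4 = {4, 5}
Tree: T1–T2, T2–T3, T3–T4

A tree decomposition must satisfy three properties: every vertex lies in some bag; for every edge, both endpoints lie together in some bag; and for every vertex, the bags containing it form a connected subtree. Here vertex 1 appears in no bag, so the decomposition is invalid.

No — vertex 1 appears in no bag.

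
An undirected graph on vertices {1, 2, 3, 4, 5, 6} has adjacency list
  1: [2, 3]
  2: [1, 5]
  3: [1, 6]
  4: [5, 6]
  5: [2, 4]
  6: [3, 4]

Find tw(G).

A width-2 tree decomposition is:
Bags: B1 = {2, 4, 5}  B2 = {1, 2, 4}  B3 = {1, 3, 4}  B4 = {3, 4, 6}
Tree: B1–B2, B2–B3, B3–B4
Each bag holds 3 vertices, so the decomposition has width 2, which upper-bounds the treewidth. Since 4–5–2–1–3–6–4 is a cycle in G, G is not acyclic. Forests are exactly the graphs of treewidth ≤ 1, so tw(G) ≥ 2. Therefore the treewidth is 2.

2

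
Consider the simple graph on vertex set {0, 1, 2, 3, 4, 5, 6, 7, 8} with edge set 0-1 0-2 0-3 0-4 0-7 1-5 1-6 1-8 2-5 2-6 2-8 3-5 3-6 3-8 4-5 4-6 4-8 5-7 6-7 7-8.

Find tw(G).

4

A width-4 tree decomposition is:
Bags: B1 = {0, 3, 5, 6, 8}  B2 = {0, 4, 5, 6, 8}  B3 = {0, 5, 6, 7, 8}  B4 = {0, 2, 5, 6, 8}  B5 = {0, 1, 5, 6, 8}
Tree: B1–B2, B2–B3, B3–B4, B4–B5
The largest bag has 5 vertices, giving width 4; this decomposition certifies tw(G) ≤ 4. For the lower bound: the 5 vertex sets {3,5}, {0,4}, {7,8}, {6}, {2} are disjoint, each induces a connected subgraph, and every pair is joined by at least one edge of G. Contracting each set to a single vertex therefore yields K_{5} as a minor, and since treewidth is minor-monotone, tw(G) ≥ tw(K_{5}) = 4. Combining the bounds, tw(G) = 4.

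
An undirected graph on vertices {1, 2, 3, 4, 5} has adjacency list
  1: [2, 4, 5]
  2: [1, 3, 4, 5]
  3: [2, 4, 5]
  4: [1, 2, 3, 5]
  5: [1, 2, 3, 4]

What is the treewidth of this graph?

3

A width-3 tree decomposition is:
Bags: B1 = {1, 2, 4, 5}  B2 = {2, 3, 4, 5}
Tree: B1–B2
Each bag holds 4 vertices, so the decomposition has width 3, which upper-bounds the treewidth. For the lower bound, the 4 vertices {1, 2, 4, 5} are pairwise adjacent, and any tree decomposition puts a clique entirely inside one bag — forcing width ≥ 3. Therefore the treewidth is 3.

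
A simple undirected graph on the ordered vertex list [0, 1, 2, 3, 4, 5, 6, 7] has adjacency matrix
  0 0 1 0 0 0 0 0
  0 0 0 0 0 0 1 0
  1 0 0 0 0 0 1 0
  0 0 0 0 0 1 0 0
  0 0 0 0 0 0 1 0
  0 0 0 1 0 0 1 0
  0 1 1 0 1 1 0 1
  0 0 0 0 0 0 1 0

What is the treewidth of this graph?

A width-1 tree decomposition is:
Bags: B1 = {4, 6}  B2 = {6, 7}  B3 = {2, 6}  B4 = {5, 6}  B5 = {3, 5}  B6 = {1, 6}  B7 = {0, 2}
Tree: B1–B2, B2–B3, B3–B4, B4–B5, B3–B6, B3–B7
The largest bag has 2 vertices, giving width 1; this decomposition certifies tw(G) ≤ 1. Any graph with an edge has treewidth ≥ 1, and G has the edge 4–6. The upper and lower bounds meet at 1, so that is the treewidth.

1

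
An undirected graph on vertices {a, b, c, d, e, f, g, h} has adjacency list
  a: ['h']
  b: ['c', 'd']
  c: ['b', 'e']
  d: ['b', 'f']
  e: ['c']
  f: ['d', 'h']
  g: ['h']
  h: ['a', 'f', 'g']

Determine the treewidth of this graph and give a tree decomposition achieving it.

Treewidth 1.
One such decomposition:
Bags: B1 = {b, d}  B2 = {d, f}  B3 = {f, h}  B4 = {b, c}  B5 = {a, h}  B6 = {c, e}  B7 = {g, h}
Tree: B1–B2, B2–B3, B1–B4, B3–B5, B4–B6, B5–B7

Each bag holds 2 vertices, so the decomposition has width 1, which upper-bounds the treewidth. Since G has at least one edge (e.g. b–d), it is not an edgeless graph, so tw(G) ≥ 1. The upper and lower bounds meet at 1, so that is the treewidth.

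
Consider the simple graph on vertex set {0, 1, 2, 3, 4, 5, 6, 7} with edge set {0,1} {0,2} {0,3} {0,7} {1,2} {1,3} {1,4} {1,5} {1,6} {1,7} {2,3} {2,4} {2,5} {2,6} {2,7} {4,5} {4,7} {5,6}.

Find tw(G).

3

A width-3 tree decomposition is:
Bags: B1 = {1, 2, 4, 7}  B2 = {1, 2, 4, 5}  B3 = {1, 2, 5, 6}  B4 = {0, 1, 2, 7}  B5 = {0, 1, 2, 3}
Tree: B1–B2, B2–B3, B1–B4, B4–B5
The largest bag has 4 vertices, giving width 3; this decomposition certifies tw(G) ≤ 3. On the other hand G contains the 4-clique {0, 1, 2, 3}. A clique must lie in a single bag of any decomposition, so no decomposition can have width below 3. Combining the bounds, tw(G) = 3.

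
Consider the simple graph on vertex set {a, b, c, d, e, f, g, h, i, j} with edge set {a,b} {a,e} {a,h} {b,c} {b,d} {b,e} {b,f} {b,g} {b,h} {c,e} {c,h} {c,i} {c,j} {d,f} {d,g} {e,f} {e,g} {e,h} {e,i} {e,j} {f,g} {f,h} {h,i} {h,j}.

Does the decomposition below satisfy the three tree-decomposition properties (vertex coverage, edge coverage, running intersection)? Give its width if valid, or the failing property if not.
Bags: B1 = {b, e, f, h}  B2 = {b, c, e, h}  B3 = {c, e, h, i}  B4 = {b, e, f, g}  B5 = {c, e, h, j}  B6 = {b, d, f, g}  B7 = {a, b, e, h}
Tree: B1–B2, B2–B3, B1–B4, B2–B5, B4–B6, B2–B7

Checking the three conditions: (i) the bags cover all of {a, b, c, d, e, f, g, h, i, j}; (ii) for each edge, some bag contains both endpoints; (iii) the bags containing any fixed vertex form a subtree. All hold, so the decomposition is valid with width 4 − 1 = 3.

Yes; width 3.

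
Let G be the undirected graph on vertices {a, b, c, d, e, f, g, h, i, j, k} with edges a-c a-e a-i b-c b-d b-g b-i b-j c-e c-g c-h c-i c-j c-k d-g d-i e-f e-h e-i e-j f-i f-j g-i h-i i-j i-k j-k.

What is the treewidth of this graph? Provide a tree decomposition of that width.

Treewidth 3.
One optimal decomposition is:
Bags: B1 = {b, c, i, j}  B2 = {b, c, g, i}  B3 = {c, e, i, j}  B4 = {c, i, j, k}  B5 = {e, f, i, j}  B6 = {c, e, h, i}  B7 = {b, d, g, i}  B8 = {a, c, e, i}
Tree: B1–B2, B1–B3, B3–B4, B3–B5, B3–B6, B2–B7, B6–B8

Each bag holds 4 vertices, so the decomposition has width 3, which upper-bounds the treewidth. On the other hand G contains the 4-clique {b, d, g, i}. A clique must lie in a single bag of any decomposition, so no decomposition can have width below 3. Combining the bounds, tw(G) = 3.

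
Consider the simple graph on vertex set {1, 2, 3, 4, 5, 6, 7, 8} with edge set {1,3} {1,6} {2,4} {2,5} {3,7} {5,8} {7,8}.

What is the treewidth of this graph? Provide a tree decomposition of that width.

The largest bag has 2 vertices, giving width 1; this decomposition certifies tw(G) ≤ 1. Any graph with an edge has treewidth ≥ 1, and G has the edge 6–1. Hence tw(G) = 1 exactly.

Treewidth 1.
Bags: B1 = {1, 6}  B2 = {1, 3}  B3 = {3, 7}  B4 = {7, 8}  B5 = {5, 8}  B6 = {2, 5}  B7 = {2, 4}
Tree: B1–B2, B2–B3, B3–B4, B4–B5, B5–B6, B6–B7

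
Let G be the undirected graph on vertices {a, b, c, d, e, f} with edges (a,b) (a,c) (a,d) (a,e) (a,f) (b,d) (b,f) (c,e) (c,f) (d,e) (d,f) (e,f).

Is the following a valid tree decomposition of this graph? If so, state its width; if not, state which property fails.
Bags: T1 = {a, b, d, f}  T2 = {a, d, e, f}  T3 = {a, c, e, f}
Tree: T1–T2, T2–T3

Yes; width 3.

Vertex coverage: the bags together contain {a, b, c, d, e, f}, the full vertex set. Edge coverage: each edge of G has both endpoints in at least one bag. Running intersection: for every vertex, the bags containing it form a connected subtree. All three properties hold, so this is a valid tree decomposition of width max|bag| − 1 = 3, and hence tw(G) ≤ 3.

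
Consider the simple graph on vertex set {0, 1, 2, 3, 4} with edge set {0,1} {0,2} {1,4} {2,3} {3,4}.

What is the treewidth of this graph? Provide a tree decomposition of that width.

Every bag has size at most 3, so the width is 3 − 1 = 2 and tw(G) ≤ 2. For the lower bound, G contains the cycle 4–3–2–0–1–4, so G is not a forest; only forests have treewidth ≤ 1, hence tw(G) ≥ 2. Therefore the treewidth is 2.

Treewidth 2.
Bags: B1 = {2, 3, 4}  B2 = {0, 2, 4}  B3 = {0, 1, 4}
Tree: B1–B2, B2–B3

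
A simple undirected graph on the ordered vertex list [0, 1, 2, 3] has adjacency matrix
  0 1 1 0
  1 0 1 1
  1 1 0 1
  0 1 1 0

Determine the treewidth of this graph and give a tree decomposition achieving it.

Treewidth 2.
One optimal decomposition is:
Bags: B1 = {1, 2, 3}  B2 = {0, 1, 2}
Tree: B1–B2

The largest bag has 3 vertices, giving width 2; this decomposition certifies tw(G) ≤ 2. Conversely, {0, 1, 2} is a clique of size 3, and the vertices of any clique must share a bag in every tree decomposition; so some bag has ≥ 3 vertices and tw(G) ≥ 2. The upper and lower bounds meet at 2, so that is the treewidth.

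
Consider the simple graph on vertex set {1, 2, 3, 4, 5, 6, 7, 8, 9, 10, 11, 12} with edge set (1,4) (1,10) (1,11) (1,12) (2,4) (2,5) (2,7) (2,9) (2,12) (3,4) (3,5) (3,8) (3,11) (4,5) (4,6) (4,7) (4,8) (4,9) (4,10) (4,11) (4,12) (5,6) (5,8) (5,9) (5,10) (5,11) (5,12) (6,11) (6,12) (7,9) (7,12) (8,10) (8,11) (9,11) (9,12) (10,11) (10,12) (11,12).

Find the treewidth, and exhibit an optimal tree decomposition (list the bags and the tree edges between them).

The largest bag has 5 vertices, giving width 4; this decomposition certifies tw(G) ≤ 4. For the lower bound, the 5 vertices {1, 4, 10, 11, 12} are pairwise adjacent, and any tree decomposition puts a clique entirely inside one bag — forcing width ≥ 4. The upper and lower bounds meet at 4, so that is the treewidth.

Treewidth 4.
One optimal decomposition is:
Bags: B1 = {4, 5, 8, 10, 11}  B2 = {3, 4, 5, 8, 11}  B3 = {4, 5, 10, 11, 12}  B4 = {4, 5, 6, 11, 12}  B5 = {4, 5, 9, 11, 12}  B6 = {2, 4, 5, 9, 12}  B7 = {1, 4, 10, 11, 12}  B8 = {2, 4, 7, 9, 12}
Tree: B1–B2, B1–B3, B3–B4, B3–B5, B5–B6, B3–B7, B6–B8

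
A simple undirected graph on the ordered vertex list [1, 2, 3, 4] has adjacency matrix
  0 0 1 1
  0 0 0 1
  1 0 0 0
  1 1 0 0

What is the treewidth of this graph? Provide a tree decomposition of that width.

Treewidth 1.
One optimal decomposition is:
Bags: B1 = {1, 3}  B2 = {1, 4}  B3 = {2, 4}
Tree: B1–B2, B2–B3

Each bag holds 2 vertices, so the decomposition has width 1, which upper-bounds the treewidth. Since G has at least one edge (e.g. 1–3), it is not an edgeless graph, so tw(G) ≥ 1. The upper and lower bounds meet at 1, so that is the treewidth.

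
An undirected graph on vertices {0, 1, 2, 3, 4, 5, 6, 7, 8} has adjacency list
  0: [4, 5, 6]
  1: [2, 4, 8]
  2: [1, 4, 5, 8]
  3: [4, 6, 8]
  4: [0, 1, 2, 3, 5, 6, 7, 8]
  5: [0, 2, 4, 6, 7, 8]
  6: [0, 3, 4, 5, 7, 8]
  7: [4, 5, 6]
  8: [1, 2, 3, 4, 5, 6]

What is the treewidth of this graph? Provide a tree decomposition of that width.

Treewidth 3.
One such decomposition:
Bags: B1 = {2, 4, 5, 8}  B2 = {4, 5, 6, 8}  B3 = {0, 4, 5, 6}  B4 = {4, 5, 6, 7}  B5 = {1, 2, 4, 8}  B6 = {3, 4, 6, 8}
Tree: B1–B2, B2–B3, B3–B4, B1–B5, B2–B6

The largest bag has 4 vertices, giving width 3; this decomposition certifies tw(G) ≤ 3. For the lower bound, the 4 vertices {1, 2, 4, 8} are pairwise adjacent, and any tree decomposition puts a clique entirely inside one bag — forcing width ≥ 3. Hence tw(G) = 3 exactly.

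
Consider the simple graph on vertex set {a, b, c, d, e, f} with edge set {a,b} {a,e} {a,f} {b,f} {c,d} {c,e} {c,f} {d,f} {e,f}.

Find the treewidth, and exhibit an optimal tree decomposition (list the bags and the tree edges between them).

Treewidth 2.
One optimal decomposition is:
Bags: B1 = {c, d, f}  B2 = {c, e, f}  B3 = {a, e, f}  B4 = {a, b, f}
Tree: B1–B2, B2–B3, B3–B4

Each bag holds 3 vertices, so the decomposition has width 2, which upper-bounds the treewidth. On the other hand G contains the 3-clique {c, d, f}. A clique must lie in a single bag of any decomposition, so no decomposition can have width below 2. Hence tw(G) = 2 exactly.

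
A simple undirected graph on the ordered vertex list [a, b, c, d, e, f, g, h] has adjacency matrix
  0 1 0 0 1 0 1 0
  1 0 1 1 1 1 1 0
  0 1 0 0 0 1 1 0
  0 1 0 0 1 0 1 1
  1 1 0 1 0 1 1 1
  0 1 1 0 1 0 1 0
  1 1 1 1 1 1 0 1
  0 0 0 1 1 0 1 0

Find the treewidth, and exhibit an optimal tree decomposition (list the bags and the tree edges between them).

Every bag has size at most 4, so the width is 4 − 1 = 3 and tw(G) ≤ 3. Conversely, {d, e, g, h} is a clique of size 4, and the vertices of any clique must share a bag in every tree decomposition; so some bag has ≥ 4 vertices and tw(G) ≥ 3. Combining the bounds, tw(G) = 3.

Treewidth 3.
One optimal decomposition is:
Bags: B1 = {a, b, e, g}  B2 = {b, e, f, g}  B3 = {b, c, f, g}  B4 = {b, d, e, g}  B5 = {d, e, g, h}
Tree: B1–B2, B2–B3, B1–B4, B4–B5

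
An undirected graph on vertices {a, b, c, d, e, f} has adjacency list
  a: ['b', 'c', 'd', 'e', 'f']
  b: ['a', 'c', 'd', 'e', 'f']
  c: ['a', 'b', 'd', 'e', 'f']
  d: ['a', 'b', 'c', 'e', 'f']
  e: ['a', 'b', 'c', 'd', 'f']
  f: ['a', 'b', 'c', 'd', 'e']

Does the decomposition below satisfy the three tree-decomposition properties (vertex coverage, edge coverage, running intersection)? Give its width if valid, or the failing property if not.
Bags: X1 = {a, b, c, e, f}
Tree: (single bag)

A tree decomposition must satisfy three properties: every vertex lies in some bag; for every edge, both endpoints lie together in some bag; and for every vertex, the bags containing it form a connected subtree. Here vertex d appears in no bag, so the decomposition is invalid.

No — vertex d appears in no bag.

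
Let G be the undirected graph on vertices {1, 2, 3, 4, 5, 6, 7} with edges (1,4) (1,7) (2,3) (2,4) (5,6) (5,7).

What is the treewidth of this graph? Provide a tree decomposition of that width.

Treewidth 1.
One optimal decomposition is:
Bags: B1 = {5, 6}  B2 = {5, 7}  B3 = {1, 7}  B4 = {1, 4}  B5 = {2, 4}  B6 = {2, 3}
Tree: B1–B2, B2–B3, B3–B4, B4–B5, B5–B6

The largest bag has 2 vertices, giving width 1; this decomposition certifies tw(G) ≤ 1. Any graph with an edge has treewidth ≥ 1, and G has the edge 6–5. The upper and lower bounds meet at 1, so that is the treewidth.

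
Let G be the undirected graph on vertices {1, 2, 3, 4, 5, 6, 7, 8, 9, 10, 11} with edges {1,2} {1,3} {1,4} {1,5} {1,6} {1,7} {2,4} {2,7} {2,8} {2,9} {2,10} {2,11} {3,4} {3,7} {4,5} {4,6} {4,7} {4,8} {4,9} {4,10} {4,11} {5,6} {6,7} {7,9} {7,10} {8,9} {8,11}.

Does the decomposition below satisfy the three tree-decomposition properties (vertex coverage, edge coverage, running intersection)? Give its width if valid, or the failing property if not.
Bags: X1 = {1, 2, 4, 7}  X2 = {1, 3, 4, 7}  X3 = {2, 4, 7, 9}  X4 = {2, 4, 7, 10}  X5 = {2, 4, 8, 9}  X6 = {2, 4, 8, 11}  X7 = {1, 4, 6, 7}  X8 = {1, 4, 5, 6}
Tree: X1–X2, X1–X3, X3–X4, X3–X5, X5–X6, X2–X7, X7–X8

Yes; width 3.

Checking the three conditions: (i) the bags cover all of {1, 2, 3, 4, 5, 6, 7, 8, 9, 10, 11}; (ii) for each edge, some bag contains both endpoints; (iii) the bags containing any fixed vertex form a subtree. All hold, so the decomposition is valid with width 4 − 1 = 3.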